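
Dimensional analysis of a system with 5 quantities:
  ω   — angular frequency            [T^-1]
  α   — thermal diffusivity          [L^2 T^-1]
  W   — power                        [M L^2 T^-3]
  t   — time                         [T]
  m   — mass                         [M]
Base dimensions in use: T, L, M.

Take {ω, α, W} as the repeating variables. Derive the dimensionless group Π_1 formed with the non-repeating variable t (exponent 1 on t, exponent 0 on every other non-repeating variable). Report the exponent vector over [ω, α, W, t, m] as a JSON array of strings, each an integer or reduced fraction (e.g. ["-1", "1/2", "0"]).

Exponent matrix [T,L,M] × [ω,α,W,t,m]:
  T: [-1 -1 -3  1  0]
  L: [ 0  2  2  0  0]
  M: [ 0  0  1  0  1]
Row reduction gives pivot columns ω,α,W; rank = 3
Pivot set = {ω,α,W}, free = {t,m}
RREF:
  r0: [   1    0    0   -1   -2]
  r1: [   0    1    0    0   -1]
  r2: [   0    0    1    0    1]
Fix exponent of t at 1, m at 0; solve each RREF row for its pivot's exponent:
  r0: exp(ω) + (-1)·1 = 0 ⇒ exp(ω) = 1
  r1: exp(α) + (0)·1 = 0 ⇒ exp(α) = 0
  r2: exp(W) + (0)·1 = 0 ⇒ exp(W) = 0
Π_1 = ω · t

["1", "0", "0", "1", "0"]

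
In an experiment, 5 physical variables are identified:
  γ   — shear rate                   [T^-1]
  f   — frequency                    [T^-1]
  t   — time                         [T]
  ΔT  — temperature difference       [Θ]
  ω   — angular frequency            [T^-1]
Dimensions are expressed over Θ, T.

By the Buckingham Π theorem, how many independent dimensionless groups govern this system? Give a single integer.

Dimensional matrix (Θ×T by γ×f×t×ΔT×ω):
  Θ: [ 0  0  0  1  0]
  T: [-1 -1  1  0 -1]
Echelon form has 2 nonzero rows (pivots: γ,ΔT)
5 vars − rank 2 = 3 Π groups

3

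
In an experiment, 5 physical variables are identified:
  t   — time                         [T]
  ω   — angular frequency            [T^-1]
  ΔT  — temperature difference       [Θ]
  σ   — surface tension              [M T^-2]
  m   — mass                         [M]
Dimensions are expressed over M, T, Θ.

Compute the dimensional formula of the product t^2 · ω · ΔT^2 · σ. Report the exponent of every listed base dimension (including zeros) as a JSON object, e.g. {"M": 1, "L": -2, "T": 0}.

Write exponents as rows M,T,Θ / cols t,ω,ΔT,σ,m:
  M: [ 0  0  0  1  1]
  T: [ 1 -1  0 -2  0]
  Θ: [ 0  0  1  0  0]
  [M]: (2)·0+(1)·0+(2)·0+(1)·1 = 1
  [T]: (2)·1+(1)·-1+(2)·0+(1)·-2 = -1
  [Θ]: (2)·0+(1)·0+(2)·1+(1)·0 = 2
⇒ M T^-1 Θ^2

{"M": 1, "T": -1, "Θ": 2}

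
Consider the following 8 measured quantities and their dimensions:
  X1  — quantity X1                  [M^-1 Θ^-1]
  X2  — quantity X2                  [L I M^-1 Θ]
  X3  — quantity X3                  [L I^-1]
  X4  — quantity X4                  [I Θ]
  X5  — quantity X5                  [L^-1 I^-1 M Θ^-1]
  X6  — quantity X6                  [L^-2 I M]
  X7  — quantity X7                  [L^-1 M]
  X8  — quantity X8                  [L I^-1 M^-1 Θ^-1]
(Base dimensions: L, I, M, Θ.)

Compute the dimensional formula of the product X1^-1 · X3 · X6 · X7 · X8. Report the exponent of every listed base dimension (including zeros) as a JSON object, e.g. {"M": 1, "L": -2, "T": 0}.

{"L": -1, "I": -1, "M": 2, "Θ": 0}

Dimensional matrix (L×I×M×Θ by X1×X2×X3×X4×X5×X6×X7×X8):
  L: [ 0  1  1  0 -1 -2 -1  1]
  I: [ 0  1 -1  1 -1  1  0 -1]
  M: [-1 -1  0  0  1  1  1 -1]
  Θ: [-1  1  0  1 -1  0  0 -1]
  [L]: (-1)·0+(1)·1+(1)·-2+(1)·-1+(1)·1 = -1
  [I]: (-1)·0+(1)·-1+(1)·1+(1)·0+(1)·-1 = -1
  [M]: (-1)·-1+(1)·0+(1)·1+(1)·1+(1)·-1 = 2
  [Θ]: (-1)·-1+(1)·0+(1)·0+(1)·0+(1)·-1 = 0
⇒ L^-1 I^-1 M^2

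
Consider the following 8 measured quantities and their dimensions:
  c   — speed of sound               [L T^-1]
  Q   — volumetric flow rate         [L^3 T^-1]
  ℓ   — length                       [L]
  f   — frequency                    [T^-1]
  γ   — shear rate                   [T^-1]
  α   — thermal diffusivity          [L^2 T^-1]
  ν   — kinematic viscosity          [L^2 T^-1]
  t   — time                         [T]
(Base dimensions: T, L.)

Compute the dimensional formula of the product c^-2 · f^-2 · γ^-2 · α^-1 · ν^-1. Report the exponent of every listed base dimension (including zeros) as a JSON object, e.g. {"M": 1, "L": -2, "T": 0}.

Write exponents as rows T,L / cols c,Q,ℓ,f,γ,α,ν,t:
  T: [-1 -1  0 -1 -1 -1 -1  1]
  L: [ 1  3  1  0  0  2  2  0]
  [T]: (-2)·-1+(-2)·-1+(-2)·-1+(-1)·-1+(-1)·-1 = 8
  [L]: (-2)·1+(-2)·0+(-2)·0+(-1)·2+(-1)·2 = -6
⇒ T^8 L^-6

{"T": 8, "L": -6}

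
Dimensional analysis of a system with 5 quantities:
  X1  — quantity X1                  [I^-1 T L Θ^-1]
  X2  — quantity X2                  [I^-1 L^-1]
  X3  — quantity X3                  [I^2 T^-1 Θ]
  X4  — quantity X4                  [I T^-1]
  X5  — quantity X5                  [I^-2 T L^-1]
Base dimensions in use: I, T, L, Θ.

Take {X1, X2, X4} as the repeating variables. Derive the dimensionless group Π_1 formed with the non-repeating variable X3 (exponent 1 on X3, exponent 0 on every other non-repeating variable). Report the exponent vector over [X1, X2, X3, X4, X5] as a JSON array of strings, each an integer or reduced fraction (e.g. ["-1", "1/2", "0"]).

["1", "1", "1", "0", "0"]

Dimensional matrix (I×T×L×Θ by X1×X2×X3×X4×X5):
  I: [-1 -1  2  1 -2]
  T: [ 1  0 -1 -1  1]
  L: [ 1 -1  0  0 -1]
  Θ: [-1  0  1  0  0]
Echelon form has 3 nonzero rows (pivots: X1,X2,X4)
Repeat: X1,X2,X4; free: X3,X5
RREF:
  r0: [   1    0   -1    0    0]
  r1: [   0    1   -1    0    1]
  r2: [   0    0    0    1   -1]
  r3: [   0    0    0    0    0]
Fix exponent of X3 at 1, X5 at 0; solve each RREF row for its pivot's exponent:
  r0: exp(X1) + (-1)·1 = 0 ⇒ exp(X1) = 1
  r1: exp(X2) + (-1)·1 = 0 ⇒ exp(X2) = 1
  r2: exp(X4) + (0)·1 = 0 ⇒ exp(X4) = 0
Π_1 = X1 · X2 · X3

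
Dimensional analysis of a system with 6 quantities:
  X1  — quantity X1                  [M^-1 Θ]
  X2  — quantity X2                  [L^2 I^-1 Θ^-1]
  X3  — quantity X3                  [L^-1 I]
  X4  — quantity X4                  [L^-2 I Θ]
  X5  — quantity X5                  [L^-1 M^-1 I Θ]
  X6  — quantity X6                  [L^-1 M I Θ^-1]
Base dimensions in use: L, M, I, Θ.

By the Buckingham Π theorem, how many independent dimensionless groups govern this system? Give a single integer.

Exponent matrix [L,M,I,Θ] × [X1,X2,X3,X4,X5,X6]:
  L: [ 0  2 -1 -2 -1 -1]
  M: [-1  0  0  0 -1  1]
  I: [ 0 -1  1  1  1  1]
  Θ: [ 1 -1  0  1  1 -1]
Echelon form has 3 nonzero rows (pivots: X1,X2,X3)
n=6, r=3 ⇒ 3 dimensionless groups

3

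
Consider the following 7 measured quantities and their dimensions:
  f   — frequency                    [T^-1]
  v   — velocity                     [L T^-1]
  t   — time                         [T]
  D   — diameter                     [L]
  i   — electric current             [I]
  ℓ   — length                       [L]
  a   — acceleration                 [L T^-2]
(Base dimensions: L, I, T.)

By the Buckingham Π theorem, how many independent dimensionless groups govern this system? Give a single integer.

4

Dimensional matrix (L×I×T by f×v×t×D×i×ℓ×a):
  L: [ 0  1  0  1  0  1  1]
  I: [ 0  0  0  0  1  0  0]
  T: [-1 -1  1  0  0  0 -2]
Row reduction gives pivot columns f,v,i; rank = 3
n=7, r=3 ⇒ 4 dimensionless groups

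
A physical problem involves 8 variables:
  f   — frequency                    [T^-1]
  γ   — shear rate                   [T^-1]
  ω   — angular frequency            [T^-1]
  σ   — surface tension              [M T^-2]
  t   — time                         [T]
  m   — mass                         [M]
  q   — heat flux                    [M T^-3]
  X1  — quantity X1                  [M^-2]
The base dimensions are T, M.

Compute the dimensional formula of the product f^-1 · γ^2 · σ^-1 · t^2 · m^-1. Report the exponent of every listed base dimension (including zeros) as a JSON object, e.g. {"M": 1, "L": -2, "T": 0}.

Dimensional matrix (T×M by f×γ×ω×σ×t×m×q×X1):
  T: [-1 -1 -1 -2  1  0 -3  0]
  M: [ 0  0  0  1  0  1  1 -2]
  [T]: (-1)·-1+(2)·-1+(-1)·-2+(2)·1+(-1)·0 = 3
  [M]: (-1)·0+(2)·0+(-1)·1+(2)·0+(-1)·1 = -2
⇒ T^3 M^-2

{"T": 3, "M": -2}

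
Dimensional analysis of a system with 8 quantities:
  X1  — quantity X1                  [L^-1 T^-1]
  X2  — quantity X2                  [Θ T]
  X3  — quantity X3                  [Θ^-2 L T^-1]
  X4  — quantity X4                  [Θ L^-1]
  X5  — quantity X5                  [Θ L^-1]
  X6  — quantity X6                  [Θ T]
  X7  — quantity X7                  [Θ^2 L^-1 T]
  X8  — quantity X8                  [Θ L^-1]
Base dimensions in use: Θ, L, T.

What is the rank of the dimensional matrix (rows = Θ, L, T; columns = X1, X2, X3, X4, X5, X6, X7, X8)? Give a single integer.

Dimensional matrix (Θ×L×T by X1×X2×X3×X4×X5×X6×X7×X8):
  Θ: [ 0  1 -2  1  1  1  2  1]
  L: [-1  0  1 -1 -1  0 -1 -1]
  T: [-1  1 -1  0  0  1  1  0]
Row reduction gives pivot columns X1,X2; rank = 2

2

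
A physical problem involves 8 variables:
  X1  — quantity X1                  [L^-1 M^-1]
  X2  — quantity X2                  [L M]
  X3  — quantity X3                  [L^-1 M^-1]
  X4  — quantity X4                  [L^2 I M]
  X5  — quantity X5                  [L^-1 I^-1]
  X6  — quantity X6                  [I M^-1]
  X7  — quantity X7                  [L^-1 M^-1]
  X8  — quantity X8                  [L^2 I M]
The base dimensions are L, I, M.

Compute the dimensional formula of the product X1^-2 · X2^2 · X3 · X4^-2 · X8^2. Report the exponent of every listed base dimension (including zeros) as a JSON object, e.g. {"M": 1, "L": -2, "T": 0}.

Write exponents as rows L,I,M / cols X1,X2,X3,X4,X5,X6,X7,X8:
  L: [-1  1 -1  2 -1  0 -1  2]
  I: [ 0  0  0  1 -1  1  0  1]
  M: [-1  1 -1  1  0 -1 -1  1]
  [L]: (-2)·-1+(2)·1+(1)·-1+(-2)·2+(2)·2 = 3
  [I]: (-2)·0+(2)·0+(1)·0+(-2)·1+(2)·1 = 0
  [M]: (-2)·-1+(2)·1+(1)·-1+(-2)·1+(2)·1 = 3
⇒ L^3 M^3

{"L": 3, "I": 0, "M": 3}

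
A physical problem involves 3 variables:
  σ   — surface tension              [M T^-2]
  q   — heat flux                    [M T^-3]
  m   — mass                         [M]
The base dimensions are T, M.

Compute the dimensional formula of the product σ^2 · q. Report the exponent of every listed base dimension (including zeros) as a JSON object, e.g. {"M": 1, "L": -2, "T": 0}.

{"T": -7, "M": 3}

Write exponents as rows T,M / cols σ,q,m:
  T: [-2 -3  0]
  M: [ 1  1  1]
  [T]: (2)·-2+(1)·-3 = -7
  [M]: (2)·1+(1)·1 = 3
⇒ T^-7 M^3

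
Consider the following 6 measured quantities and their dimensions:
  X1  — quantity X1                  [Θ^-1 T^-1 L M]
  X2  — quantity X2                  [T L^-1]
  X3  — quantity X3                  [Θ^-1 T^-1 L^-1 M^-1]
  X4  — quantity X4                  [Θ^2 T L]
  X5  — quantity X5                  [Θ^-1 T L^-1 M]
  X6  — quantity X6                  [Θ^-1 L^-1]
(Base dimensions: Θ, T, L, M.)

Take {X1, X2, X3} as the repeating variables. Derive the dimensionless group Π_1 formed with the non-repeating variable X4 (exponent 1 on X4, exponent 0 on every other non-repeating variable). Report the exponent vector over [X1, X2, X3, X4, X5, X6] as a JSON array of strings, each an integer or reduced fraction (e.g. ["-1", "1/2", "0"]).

Exponent matrix [Θ,T,L,M] × [X1,X2,X3,X4,X5,X6]:
  Θ: [-1  0 -1  2 -1 -1]
  T: [-1  1 -1  1  1  0]
  L: [ 1 -1 -1  1 -1 -1]
  M: [ 1  0 -1  0  1  0]
RREF → pivots at {X1,X2,X3} ⇒ r = 3
Pivot set = {X1,X2,X3}, free = {X4,X5,X6}
RREF:
  r0: [   1    0    0   -1    1  1/2]
  r1: [   0    1    0   -1    2    1]
  r2: [   0    0    1   -1    0  1/2]
  r3: [   0    0    0    0    0    0]
Fix exponent of X4 at 1, X5 at 0, X6 at 0; solve each RREF row for its pivot's exponent:
  r0: exp(X1) + (-1)·1 = 0 ⇒ exp(X1) = 1
  r1: exp(X2) + (-1)·1 = 0 ⇒ exp(X2) = 1
  r2: exp(X3) + (-1)·1 = 0 ⇒ exp(X3) = 1
Π_1 = X1 · X2 · X3 · X4

["1", "1", "1", "1", "0", "0"]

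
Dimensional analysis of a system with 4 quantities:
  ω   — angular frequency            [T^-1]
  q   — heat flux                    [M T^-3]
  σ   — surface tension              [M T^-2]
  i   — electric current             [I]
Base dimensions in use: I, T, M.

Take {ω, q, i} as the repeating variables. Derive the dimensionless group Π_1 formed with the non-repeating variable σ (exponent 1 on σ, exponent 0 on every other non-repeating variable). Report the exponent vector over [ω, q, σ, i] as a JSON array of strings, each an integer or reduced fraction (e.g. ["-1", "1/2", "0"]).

["1", "-1", "1", "0"]

Dimensional matrix (I×T×M by ω×q×σ×i):
  I: [ 0  0  0  1]
  T: [-1 -3 -2  0]
  M: [ 0  1  1  0]
Echelon form has 3 nonzero rows (pivots: ω,q,i)
Pivot set = {ω,q,i}, free = {σ}
RREF:
  r0: [   1    0   -1    0]
  r1: [   0    1    1    0]
  r2: [   0    0    0    1]
Fix exponent of σ at 1; solve each RREF row for its pivot's exponent:
  r0: exp(ω) + (-1)·1 = 0 ⇒ exp(ω) = 1
  r1: exp(q) + (1)·1 = 0 ⇒ exp(q) = -1
  r2: exp(i) + (0)·1 = 0 ⇒ exp(i) = 0
Π_1 = ω · q^-1 · σ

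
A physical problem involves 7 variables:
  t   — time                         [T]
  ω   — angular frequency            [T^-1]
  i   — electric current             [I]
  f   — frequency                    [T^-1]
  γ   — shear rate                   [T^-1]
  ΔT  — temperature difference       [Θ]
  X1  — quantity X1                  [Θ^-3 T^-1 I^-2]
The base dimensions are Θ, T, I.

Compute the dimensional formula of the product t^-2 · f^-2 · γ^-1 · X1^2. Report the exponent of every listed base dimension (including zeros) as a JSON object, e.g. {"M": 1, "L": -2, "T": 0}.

Dimensional matrix (Θ×T×I by t×ω×i×f×γ×ΔT×X1):
  Θ: [ 0  0  0  0  0  1 -3]
  T: [ 1 -1  0 -1 -1  0 -1]
  I: [ 0  0  1  0  0  0 -2]
  [Θ]: (-2)·0+(-2)·0+(-1)·0+(2)·-3 = -6
  [T]: (-2)·1+(-2)·-1+(-1)·-1+(2)·-1 = -1
  [I]: (-2)·0+(-2)·0+(-1)·0+(2)·-2 = -4
⇒ Θ^-6 T^-1 I^-4

{"Θ": -6, "T": -1, "I": -4}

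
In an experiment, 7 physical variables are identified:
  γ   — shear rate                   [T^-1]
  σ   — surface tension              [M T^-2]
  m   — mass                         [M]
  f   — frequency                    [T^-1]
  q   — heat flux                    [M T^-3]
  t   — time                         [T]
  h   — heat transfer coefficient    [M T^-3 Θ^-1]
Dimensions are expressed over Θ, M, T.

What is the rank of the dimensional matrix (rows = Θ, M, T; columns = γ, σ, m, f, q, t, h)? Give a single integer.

3

Write exponents as rows Θ,M,T / cols γ,σ,m,f,q,t,h:
  Θ: [ 0  0  0  0  0  0 -1]
  M: [ 0  1  1  0  1  0  1]
  T: [-1 -2  0 -1 -3  1 -3]
Row reduction gives pivot columns γ,σ,h; rank = 3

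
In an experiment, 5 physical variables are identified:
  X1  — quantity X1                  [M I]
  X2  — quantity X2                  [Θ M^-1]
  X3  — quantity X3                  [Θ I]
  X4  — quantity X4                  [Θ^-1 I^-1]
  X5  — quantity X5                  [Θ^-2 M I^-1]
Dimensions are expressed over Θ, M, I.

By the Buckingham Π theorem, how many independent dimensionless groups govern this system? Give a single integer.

Dimensional matrix (Θ×M×I by X1×X2×X3×X4×X5):
  Θ: [ 0  1  1 -1 -2]
  M: [ 1 -1  0  0  1]
  I: [ 1  0  1 -1 -1]
Row reduction gives pivot columns X1,X2; rank = 2
n=5, r=2 ⇒ 3 dimensionless groups

3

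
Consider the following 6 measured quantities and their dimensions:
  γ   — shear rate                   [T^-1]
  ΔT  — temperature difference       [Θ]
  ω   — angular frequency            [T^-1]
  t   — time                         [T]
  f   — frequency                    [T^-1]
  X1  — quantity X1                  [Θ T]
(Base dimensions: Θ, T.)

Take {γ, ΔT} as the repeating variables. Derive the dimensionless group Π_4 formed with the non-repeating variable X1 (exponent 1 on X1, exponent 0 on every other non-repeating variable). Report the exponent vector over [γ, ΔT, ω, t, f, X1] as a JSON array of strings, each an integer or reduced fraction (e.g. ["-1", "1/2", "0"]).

["1", "-1", "0", "0", "0", "1"]

Write exponents as rows Θ,T / cols γ,ΔT,ω,t,f,X1:
  Θ: [ 0  1  0  0  0  1]
  T: [-1  0 -1  1 -1  1]
Row reduction gives pivot columns γ,ΔT; rank = 2
Pivot set = {γ,ΔT}, free = {ω,t,f,X1}
RREF:
  r0: [   1    0    1   -1    1   -1]
  r1: [   0    1    0    0    0    1]
Fix exponent of X1 at 1, ω at 0, t at 0, f at 0; solve each RREF row for its pivot's exponent:
  r0: exp(γ) + (-1)·1 = 0 ⇒ exp(γ) = 1
  r1: exp(ΔT) + (1)·1 = 0 ⇒ exp(ΔT) = -1
Π_4 = γ · ΔT^-1 · X1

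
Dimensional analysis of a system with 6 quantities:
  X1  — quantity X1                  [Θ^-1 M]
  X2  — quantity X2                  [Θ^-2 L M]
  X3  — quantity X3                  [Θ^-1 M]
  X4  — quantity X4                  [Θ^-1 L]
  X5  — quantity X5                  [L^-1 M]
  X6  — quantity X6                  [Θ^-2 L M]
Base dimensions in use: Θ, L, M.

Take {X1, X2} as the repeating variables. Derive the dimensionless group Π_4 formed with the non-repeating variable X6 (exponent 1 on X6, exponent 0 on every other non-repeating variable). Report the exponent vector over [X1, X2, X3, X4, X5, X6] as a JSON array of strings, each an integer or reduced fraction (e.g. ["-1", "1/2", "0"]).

["0", "-1", "0", "0", "0", "1"]

Exponent matrix [Θ,L,M] × [X1,X2,X3,X4,X5,X6]:
  Θ: [-1 -2 -1 -1  0 -2]
  L: [ 0  1  0  1 -1  1]
  M: [ 1  1  1  0  1  1]
Row reduction gives pivot columns X1,X2; rank = 2
Repeat: X1,X2; free: X3,X4,X5,X6
RREF:
  r0: [   1    0    1   -1    2    0]
  r1: [   0    1    0    1   -1    1]
  r2: [   0    0    0    0    0    0]
Fix exponent of X6 at 1, X3 at 0, X4 at 0, X5 at 0; solve each RREF row for its pivot's exponent:
  r0: exp(X1) + (0)·1 = 0 ⇒ exp(X1) = 0
  r1: exp(X2) + (1)·1 = 0 ⇒ exp(X2) = -1
Π_4 = X2^-1 · X6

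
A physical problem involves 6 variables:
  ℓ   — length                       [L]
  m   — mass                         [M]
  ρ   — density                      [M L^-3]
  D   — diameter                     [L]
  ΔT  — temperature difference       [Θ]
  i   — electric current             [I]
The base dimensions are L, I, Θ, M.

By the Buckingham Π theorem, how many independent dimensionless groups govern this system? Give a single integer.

2

Exponent matrix [L,I,Θ,M] × [ℓ,m,ρ,D,ΔT,i]:
  L: [ 1  0 -3  1  0  0]
  I: [ 0  0  0  0  0  1]
  Θ: [ 0  0  0  0  1  0]
  M: [ 0  1  1  0  0  0]
Row reduction gives pivot columns ℓ,m,ΔT,i; rank = 4
n=6, r=4 ⇒ 2 dimensionless groups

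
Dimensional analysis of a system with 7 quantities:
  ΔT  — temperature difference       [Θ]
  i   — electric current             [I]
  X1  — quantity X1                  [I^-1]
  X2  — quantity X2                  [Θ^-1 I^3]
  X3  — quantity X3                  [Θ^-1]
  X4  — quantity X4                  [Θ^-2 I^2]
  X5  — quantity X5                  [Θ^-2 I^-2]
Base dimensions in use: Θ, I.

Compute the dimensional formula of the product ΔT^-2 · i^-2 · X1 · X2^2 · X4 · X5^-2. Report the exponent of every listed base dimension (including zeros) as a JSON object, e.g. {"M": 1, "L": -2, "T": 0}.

Exponent matrix [Θ,I] × [ΔT,i,X1,X2,X3,X4,X5]:
  Θ: [ 1  0  0 -1 -1 -2 -2]
  I: [ 0  1 -1  3  0  2 -2]
  [Θ]: (-2)·1+(-2)·0+(1)·0+(2)·-1+(1)·-2+(-2)·-2 = -2
  [I]: (-2)·0+(-2)·1+(1)·-1+(2)·3+(1)·2+(-2)·-2 = 9
⇒ Θ^-2 I^9

{"Θ": -2, "I": 9}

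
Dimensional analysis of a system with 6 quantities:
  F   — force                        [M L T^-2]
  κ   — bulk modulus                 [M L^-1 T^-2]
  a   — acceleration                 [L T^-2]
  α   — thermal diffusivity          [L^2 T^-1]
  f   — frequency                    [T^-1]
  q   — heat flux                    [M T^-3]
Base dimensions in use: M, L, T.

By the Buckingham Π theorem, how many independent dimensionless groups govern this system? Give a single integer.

Exponent matrix [M,L,T] × [F,κ,a,α,f,q]:
  M: [ 1  1  0  0  0  1]
  L: [ 1 -1  1  2  0  0]
  T: [-2 -2 -2 -1 -1 -3]
Row reduction gives pivot columns F,κ,a; rank = 3
Π count = n − r = 6 − 3 = 3

3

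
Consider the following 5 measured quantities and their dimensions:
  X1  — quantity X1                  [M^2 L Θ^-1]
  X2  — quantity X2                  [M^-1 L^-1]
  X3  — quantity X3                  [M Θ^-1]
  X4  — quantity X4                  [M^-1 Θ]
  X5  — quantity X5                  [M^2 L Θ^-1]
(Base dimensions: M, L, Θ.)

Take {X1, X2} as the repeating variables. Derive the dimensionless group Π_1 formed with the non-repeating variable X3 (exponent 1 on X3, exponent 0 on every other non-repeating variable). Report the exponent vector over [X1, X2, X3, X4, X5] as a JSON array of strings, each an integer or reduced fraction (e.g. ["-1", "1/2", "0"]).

Dimensional matrix (M×L×Θ by X1×X2×X3×X4×X5):
  M: [ 2 -1  1 -1  2]
  L: [ 1 -1  0  0  1]
  Θ: [-1  0 -1  1 -1]
RREF → pivots at {X1,X2} ⇒ r = 2
Pivot set = {X1,X2}, free = {X3,X4,X5}
RREF:
  r0: [   1    0    1   -1    1]
  r1: [   0    1    1   -1    0]
  r2: [   0    0    0    0    0]
Fix exponent of X3 at 1, X4 at 0, X5 at 0; solve each RREF row for its pivot's exponent:
  r0: exp(X1) + (1)·1 = 0 ⇒ exp(X1) = -1
  r1: exp(X2) + (1)·1 = 0 ⇒ exp(X2) = -1
Π_1 = X1^-1 · X2^-1 · X3

["-1", "-1", "1", "0", "0"]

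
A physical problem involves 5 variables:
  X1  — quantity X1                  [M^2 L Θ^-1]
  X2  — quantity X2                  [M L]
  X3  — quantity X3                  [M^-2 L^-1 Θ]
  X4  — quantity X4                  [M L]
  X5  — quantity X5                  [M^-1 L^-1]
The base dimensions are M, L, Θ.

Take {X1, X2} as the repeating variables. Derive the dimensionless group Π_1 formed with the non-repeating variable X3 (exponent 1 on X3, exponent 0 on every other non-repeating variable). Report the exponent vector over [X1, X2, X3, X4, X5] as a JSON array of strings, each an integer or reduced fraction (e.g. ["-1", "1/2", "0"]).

Exponent matrix [M,L,Θ] × [X1,X2,X3,X4,X5]:
  M: [ 2  1 -2  1 -1]
  L: [ 1  1 -1  1 -1]
  Θ: [-1  0  1  0  0]
Row reduction gives pivot columns X1,X2; rank = 2
Pivot set = {X1,X2}, free = {X3,X4,X5}
RREF:
  r0: [   1    0   -1    0    0]
  r1: [   0    1    0    1   -1]
  r2: [   0    0    0    0    0]
Fix exponent of X3 at 1, X4 at 0, X5 at 0; solve each RREF row for its pivot's exponent:
  r0: exp(X1) + (-1)·1 = 0 ⇒ exp(X1) = 1
  r1: exp(X2) + (0)·1 = 0 ⇒ exp(X2) = 0
Π_1 = X1 · X3

["1", "0", "1", "0", "0"]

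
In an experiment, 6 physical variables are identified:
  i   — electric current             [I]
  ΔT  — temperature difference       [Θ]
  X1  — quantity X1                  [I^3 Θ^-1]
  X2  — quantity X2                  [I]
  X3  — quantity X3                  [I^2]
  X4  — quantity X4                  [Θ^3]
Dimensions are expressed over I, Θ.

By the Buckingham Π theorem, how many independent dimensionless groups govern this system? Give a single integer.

Dimensional matrix (I×Θ by i×ΔT×X1×X2×X3×X4):
  I: [ 1  0  3  1  2  0]
  Θ: [ 0  1 -1  0  0  3]
RREF → pivots at {i,ΔT} ⇒ r = 2
6 vars − rank 2 = 4 Π groups

4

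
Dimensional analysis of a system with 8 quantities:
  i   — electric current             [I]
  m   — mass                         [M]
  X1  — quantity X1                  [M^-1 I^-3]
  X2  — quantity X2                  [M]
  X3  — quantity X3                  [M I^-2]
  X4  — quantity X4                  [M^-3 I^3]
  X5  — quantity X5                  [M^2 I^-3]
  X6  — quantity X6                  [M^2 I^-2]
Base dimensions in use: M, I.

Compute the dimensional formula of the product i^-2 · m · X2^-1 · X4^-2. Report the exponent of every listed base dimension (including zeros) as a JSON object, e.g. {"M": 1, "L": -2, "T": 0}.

{"M": 6, "I": -8}

Dimensional matrix (M×I by i×m×X1×X2×X3×X4×X5×X6):
  M: [ 0  1 -1  1  1 -3  2  2]
  I: [ 1  0 -3  0 -2  3 -3 -2]
  [M]: (-2)·0+(1)·1+(-1)·1+(-2)·-3 = 6
  [I]: (-2)·1+(1)·0+(-1)·0+(-2)·3 = -8
⇒ M^6 I^-8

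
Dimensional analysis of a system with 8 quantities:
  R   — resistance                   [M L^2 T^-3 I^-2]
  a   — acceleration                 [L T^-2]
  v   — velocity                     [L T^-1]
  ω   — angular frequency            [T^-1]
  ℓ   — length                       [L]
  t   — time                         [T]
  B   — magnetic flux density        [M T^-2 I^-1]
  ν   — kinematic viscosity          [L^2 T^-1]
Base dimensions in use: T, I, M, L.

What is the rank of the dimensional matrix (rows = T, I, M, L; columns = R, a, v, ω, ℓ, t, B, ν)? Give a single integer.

4

Exponent matrix [T,I,M,L] × [R,a,v,ω,ℓ,t,B,ν]:
  T: [-3 -2 -1 -1  0  1 -2 -1]
  I: [-2  0  0  0  0  0 -1  0]
  M: [ 1  0  0  0  0  0  1  0]
  L: [ 2  1  1  0  1  0  0  2]
Row reduction gives pivot columns R,a,v,B; rank = 4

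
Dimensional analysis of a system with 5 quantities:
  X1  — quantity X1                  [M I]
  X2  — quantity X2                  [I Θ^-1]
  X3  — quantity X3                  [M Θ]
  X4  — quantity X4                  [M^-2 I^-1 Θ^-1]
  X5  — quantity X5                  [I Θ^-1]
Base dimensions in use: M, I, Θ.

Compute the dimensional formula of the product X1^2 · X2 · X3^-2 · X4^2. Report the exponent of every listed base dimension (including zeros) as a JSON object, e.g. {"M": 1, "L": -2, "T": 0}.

{"M": -4, "I": 1, "Θ": -5}

Dimensional matrix (M×I×Θ by X1×X2×X3×X4×X5):
  M: [ 1  0  1 -2  0]
  I: [ 1  1  0 -1  1]
  Θ: [ 0 -1  1 -1 -1]
  [M]: (2)·1+(1)·0+(-2)·1+(2)·-2 = -4
  [I]: (2)·1+(1)·1+(-2)·0+(2)·-1 = 1
  [Θ]: (2)·0+(1)·-1+(-2)·1+(2)·-1 = -5
⇒ M^-4 I Θ^-5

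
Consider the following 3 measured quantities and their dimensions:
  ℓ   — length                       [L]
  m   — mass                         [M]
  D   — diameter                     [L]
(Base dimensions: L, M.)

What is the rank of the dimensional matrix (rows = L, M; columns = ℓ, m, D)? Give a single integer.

Dimensional matrix (L×M by ℓ×m×D):
  L: [ 1  0  1]
  M: [ 0  1  0]
Echelon form has 2 nonzero rows (pivots: ℓ,m)

2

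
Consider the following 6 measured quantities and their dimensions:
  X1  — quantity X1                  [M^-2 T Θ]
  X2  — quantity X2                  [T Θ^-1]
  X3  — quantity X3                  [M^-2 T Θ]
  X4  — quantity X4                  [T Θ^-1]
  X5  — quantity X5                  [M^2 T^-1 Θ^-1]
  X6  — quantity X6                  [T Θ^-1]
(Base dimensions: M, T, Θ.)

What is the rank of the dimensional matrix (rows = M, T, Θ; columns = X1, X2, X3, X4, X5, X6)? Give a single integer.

2

Dimensional matrix (M×T×Θ by X1×X2×X3×X4×X5×X6):
  M: [-2  0 -2  0  2  0]
  T: [ 1  1  1  1 -1  1]
  Θ: [ 1 -1  1 -1 -1 -1]
RREF → pivots at {X1,X2} ⇒ r = 2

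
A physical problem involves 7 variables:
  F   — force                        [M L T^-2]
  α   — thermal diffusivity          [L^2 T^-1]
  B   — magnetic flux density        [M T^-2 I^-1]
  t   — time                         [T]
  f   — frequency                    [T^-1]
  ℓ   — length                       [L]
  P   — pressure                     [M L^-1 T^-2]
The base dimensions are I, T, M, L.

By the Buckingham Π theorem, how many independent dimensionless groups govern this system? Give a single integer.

Dimensional matrix (I×T×M×L by F×α×B×t×f×ℓ×P):
  I: [ 0  0 -1  0  0  0  0]
  T: [-2 -1 -2  1 -1  0 -2]
  M: [ 1  0  1  0  0  0  1]
  L: [ 1  2  0  0  0  1 -1]
Echelon form has 4 nonzero rows (pivots: F,α,B,t)
Π count = n − r = 7 − 4 = 3

3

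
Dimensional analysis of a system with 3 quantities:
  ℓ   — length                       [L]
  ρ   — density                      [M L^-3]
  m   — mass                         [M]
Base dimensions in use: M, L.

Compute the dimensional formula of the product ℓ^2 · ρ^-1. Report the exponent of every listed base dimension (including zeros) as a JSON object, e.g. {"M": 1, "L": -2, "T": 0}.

{"M": -1, "L": 5}

Exponent matrix [M,L] × [ℓ,ρ,m]:
  M: [ 0  1  1]
  L: [ 1 -3  0]
  [M]: (2)·0+(-1)·1 = -1
  [L]: (2)·1+(-1)·-3 = 5
⇒ M^-1 L^5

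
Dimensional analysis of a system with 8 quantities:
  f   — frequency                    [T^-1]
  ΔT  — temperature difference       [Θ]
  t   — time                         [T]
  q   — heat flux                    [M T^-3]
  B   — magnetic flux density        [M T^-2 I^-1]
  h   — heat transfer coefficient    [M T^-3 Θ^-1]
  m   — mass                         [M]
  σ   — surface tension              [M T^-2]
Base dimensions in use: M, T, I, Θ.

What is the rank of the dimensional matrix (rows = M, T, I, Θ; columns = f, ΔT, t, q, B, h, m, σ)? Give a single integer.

4

Write exponents as rows M,T,I,Θ / cols f,ΔT,t,q,B,h,m,σ:
  M: [ 0  0  0  1  1  1  1  1]
  T: [-1  0  1 -3 -2 -3  0 -2]
  I: [ 0  0  0  0 -1  0  0  0]
  Θ: [ 0  1  0  0  0 -1  0  0]
Row reduction gives pivot columns f,ΔT,q,B; rank = 4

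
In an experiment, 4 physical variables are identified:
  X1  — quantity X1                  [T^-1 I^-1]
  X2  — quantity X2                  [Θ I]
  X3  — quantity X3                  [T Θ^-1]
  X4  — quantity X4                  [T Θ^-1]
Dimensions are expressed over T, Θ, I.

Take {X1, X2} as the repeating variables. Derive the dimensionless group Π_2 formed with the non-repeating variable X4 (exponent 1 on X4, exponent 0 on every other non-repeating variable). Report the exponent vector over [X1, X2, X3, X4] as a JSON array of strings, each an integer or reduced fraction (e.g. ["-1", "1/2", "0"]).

["1", "1", "0", "1"]

Write exponents as rows T,Θ,I / cols X1,X2,X3,X4:
  T: [-1  0  1  1]
  Θ: [ 0  1 -1 -1]
  I: [-1  1  0  0]
RREF → pivots at {X1,X2} ⇒ r = 2
Repeat: X1,X2; free: X3,X4
RREF:
  r0: [   1    0   -1   -1]
  r1: [   0    1   -1   -1]
  r2: [   0    0    0    0]
Fix exponent of X4 at 1, X3 at 0; solve each RREF row for its pivot's exponent:
  r0: exp(X1) + (-1)·1 = 0 ⇒ exp(X1) = 1
  r1: exp(X2) + (-1)·1 = 0 ⇒ exp(X2) = 1
Π_2 = X1 · X2 · X4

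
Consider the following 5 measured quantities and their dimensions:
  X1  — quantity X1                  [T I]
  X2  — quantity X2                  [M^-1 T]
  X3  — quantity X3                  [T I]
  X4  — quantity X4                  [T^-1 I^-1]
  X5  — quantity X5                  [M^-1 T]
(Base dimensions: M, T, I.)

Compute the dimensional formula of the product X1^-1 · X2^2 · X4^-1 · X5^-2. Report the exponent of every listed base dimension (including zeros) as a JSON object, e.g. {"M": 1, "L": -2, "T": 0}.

Write exponents as rows M,T,I / cols X1,X2,X3,X4,X5:
  M: [ 0 -1  0  0 -1]
  T: [ 1  1  1 -1  1]
  I: [ 1  0  1 -1  0]
  [M]: (-1)·0+(2)·-1+(-1)·0+(-2)·-1 = 0
  [T]: (-1)·1+(2)·1+(-1)·-1+(-2)·1 = 0
  [I]: (-1)·1+(2)·0+(-1)·-1+(-2)·0 = 0
⇒ 1 (dimensionless)

{"M": 0, "T": 0, "I": 0}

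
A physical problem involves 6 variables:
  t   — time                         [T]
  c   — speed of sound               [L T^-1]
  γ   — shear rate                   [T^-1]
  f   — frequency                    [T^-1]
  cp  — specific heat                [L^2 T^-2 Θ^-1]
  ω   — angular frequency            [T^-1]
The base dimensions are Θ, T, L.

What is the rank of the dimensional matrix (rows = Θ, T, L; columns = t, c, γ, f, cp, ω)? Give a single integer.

Exponent matrix [Θ,T,L] × [t,c,γ,f,cp,ω]:
  Θ: [ 0  0  0  0 -1  0]
  T: [ 1 -1 -1 -1 -2 -1]
  L: [ 0  1  0  0  2  0]
RREF → pivots at {t,c,cp} ⇒ r = 3

3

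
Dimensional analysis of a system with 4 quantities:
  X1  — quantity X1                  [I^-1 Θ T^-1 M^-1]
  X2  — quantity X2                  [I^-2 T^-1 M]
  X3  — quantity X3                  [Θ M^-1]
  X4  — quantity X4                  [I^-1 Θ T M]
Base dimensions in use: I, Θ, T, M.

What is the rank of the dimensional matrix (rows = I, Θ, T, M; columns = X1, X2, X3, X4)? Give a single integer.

Dimensional matrix (I×Θ×T×M by X1×X2×X3×X4):
  I: [-1 -2  0 -1]
  Θ: [ 1  0  1  1]
  T: [-1 -1  0  1]
  M: [-1  1 -1  1]
Row reduction gives pivot columns X1,X2,X3; rank = 3

3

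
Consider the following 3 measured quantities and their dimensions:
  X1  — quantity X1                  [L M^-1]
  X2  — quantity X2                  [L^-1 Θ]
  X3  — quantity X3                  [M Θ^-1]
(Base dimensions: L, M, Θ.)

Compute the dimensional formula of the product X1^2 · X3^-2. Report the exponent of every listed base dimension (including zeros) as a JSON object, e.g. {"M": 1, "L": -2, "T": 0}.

Dimensional matrix (L×M×Θ by X1×X2×X3):
  L: [ 1 -1  0]
  M: [-1  0  1]
  Θ: [ 0  1 -1]
  [L]: (2)·1+(-2)·0 = 2
  [M]: (2)·-1+(-2)·1 = -4
  [Θ]: (2)·0+(-2)·-1 = 2
⇒ L^2 M^-4 Θ^2

{"L": 2, "M": -4, "Θ": 2}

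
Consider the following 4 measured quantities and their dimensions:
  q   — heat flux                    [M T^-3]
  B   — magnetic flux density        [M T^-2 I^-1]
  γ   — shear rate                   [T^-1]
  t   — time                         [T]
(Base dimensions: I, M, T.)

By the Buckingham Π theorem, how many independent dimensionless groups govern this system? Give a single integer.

Exponent matrix [I,M,T] × [q,B,γ,t]:
  I: [ 0 -1  0  0]
  M: [ 1  1  0  0]
  T: [-3 -2 -1  1]
Row reduction gives pivot columns q,B,γ; rank = 3
4 vars − rank 3 = 1 Π group

1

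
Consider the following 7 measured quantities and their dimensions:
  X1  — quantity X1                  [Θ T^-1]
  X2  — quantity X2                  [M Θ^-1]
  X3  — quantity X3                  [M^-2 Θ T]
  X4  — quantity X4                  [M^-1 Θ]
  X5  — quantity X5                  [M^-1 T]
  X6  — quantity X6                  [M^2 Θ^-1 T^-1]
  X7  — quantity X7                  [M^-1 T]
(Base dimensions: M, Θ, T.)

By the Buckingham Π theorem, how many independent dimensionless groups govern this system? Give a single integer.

Dimensional matrix (M×Θ×T by X1×X2×X3×X4×X5×X6×X7):
  M: [ 0  1 -2 -1 -1  2 -1]
  Θ: [ 1 -1  1  1  0 -1  0]
  T: [-1  0  1  0  1 -1  1]
Row reduction gives pivot columns X1,X2; rank = 2
n=7, r=2 ⇒ 5 dimensionless groups

5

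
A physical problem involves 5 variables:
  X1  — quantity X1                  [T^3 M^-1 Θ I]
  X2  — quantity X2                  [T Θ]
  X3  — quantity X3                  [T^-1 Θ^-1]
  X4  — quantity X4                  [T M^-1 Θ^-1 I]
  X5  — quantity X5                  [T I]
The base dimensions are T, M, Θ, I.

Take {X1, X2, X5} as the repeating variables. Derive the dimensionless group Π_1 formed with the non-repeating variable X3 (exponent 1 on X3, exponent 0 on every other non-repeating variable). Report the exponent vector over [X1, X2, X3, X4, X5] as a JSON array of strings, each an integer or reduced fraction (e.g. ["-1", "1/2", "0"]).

Write exponents as rows T,M,Θ,I / cols X1,X2,X3,X4,X5:
  T: [ 3  1 -1  1  1]
  M: [-1  0  0 -1  0]
  Θ: [ 1  1 -1 -1  0]
  I: [ 1  0  0  1  1]
Row reduction gives pivot columns X1,X2,X5; rank = 3
Repeat: X1,X2,X5; free: X3,X4
RREF:
  r0: [   1    0    0    1    0]
  r1: [   0    1   -1   -2    0]
  r2: [   0    0    0    0    1]
  r3: [   0    0    0    0    0]
Fix exponent of X3 at 1, X4 at 0; solve each RREF row for its pivot's exponent:
  r0: exp(X1) + (0)·1 = 0 ⇒ exp(X1) = 0
  r1: exp(X2) + (-1)·1 = 0 ⇒ exp(X2) = 1
  r2: exp(X5) + (0)·1 = 0 ⇒ exp(X5) = 0
Π_1 = X2 · X3

["0", "1", "1", "0", "0"]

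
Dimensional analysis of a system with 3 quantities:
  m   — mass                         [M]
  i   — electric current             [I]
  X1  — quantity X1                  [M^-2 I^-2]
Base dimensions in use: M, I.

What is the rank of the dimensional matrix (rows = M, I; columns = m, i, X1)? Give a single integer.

2

Write exponents as rows M,I / cols m,i,X1:
  M: [ 1  0 -2]
  I: [ 0  1 -2]
Row reduction gives pivot columns m,i; rank = 2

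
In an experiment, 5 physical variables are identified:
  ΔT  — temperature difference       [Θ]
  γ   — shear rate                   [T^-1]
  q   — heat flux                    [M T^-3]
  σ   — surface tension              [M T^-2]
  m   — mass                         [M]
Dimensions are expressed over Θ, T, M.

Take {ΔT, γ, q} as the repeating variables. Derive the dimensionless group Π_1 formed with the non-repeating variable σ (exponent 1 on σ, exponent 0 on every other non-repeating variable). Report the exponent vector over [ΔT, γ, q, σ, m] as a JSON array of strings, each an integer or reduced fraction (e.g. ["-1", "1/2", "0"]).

Write exponents as rows Θ,T,M / cols ΔT,γ,q,σ,m:
  Θ: [ 1  0  0  0  0]
  T: [ 0 -1 -3 -2  0]
  M: [ 0  0  1  1  1]
Echelon form has 3 nonzero rows (pivots: ΔT,γ,q)
Repeat: ΔT,γ,q; free: σ,m
RREF:
  r0: [   1    0    0    0    0]
  r1: [   0    1    0   -1   -3]
  r2: [   0    0    1    1    1]
Fix exponent of σ at 1, m at 0; solve each RREF row for its pivot's exponent:
  r0: exp(ΔT) + (0)·1 = 0 ⇒ exp(ΔT) = 0
  r1: exp(γ) + (-1)·1 = 0 ⇒ exp(γ) = 1
  r2: exp(q) + (1)·1 = 0 ⇒ exp(q) = -1
Π_1 = γ · q^-1 · σ

["0", "1", "-1", "1", "0"]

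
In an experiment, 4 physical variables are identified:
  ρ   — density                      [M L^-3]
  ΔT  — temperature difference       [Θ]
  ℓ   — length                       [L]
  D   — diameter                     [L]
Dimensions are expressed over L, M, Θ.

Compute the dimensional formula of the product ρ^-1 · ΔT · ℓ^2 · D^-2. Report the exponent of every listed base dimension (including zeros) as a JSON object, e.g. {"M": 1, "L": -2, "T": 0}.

Exponent matrix [L,M,Θ] × [ρ,ΔT,ℓ,D]:
  L: [-3  0  1  1]
  M: [ 1  0  0  0]
  Θ: [ 0  1  0  0]
  [L]: (-1)·-3+(1)·0+(2)·1+(-2)·1 = 3
  [M]: (-1)·1+(1)·0+(2)·0+(-2)·0 = -1
  [Θ]: (-1)·0+(1)·1+(2)·0+(-2)·0 = 1
⇒ L^3 M^-1 Θ

{"L": 3, "M": -1, "Θ": 1}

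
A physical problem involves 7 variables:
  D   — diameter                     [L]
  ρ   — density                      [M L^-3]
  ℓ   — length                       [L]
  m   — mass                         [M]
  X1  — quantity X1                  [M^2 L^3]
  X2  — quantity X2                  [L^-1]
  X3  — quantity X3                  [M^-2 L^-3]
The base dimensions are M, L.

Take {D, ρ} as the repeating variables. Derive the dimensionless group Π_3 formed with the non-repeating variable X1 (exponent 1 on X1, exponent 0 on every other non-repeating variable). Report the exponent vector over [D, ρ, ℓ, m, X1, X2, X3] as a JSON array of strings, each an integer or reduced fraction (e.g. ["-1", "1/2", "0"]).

["-9", "-2", "0", "0", "1", "0", "0"]

Exponent matrix [M,L] × [D,ρ,ℓ,m,X1,X2,X3]:
  M: [ 0  1  0  1  2  0 -2]
  L: [ 1 -3  1  0  3 -1 -3]
Echelon form has 2 nonzero rows (pivots: D,ρ)
Repeat: D,ρ; free: ℓ,m,X1,X2,X3
RREF:
  r0: [   1    0    1    3    9   -1   -9]
  r1: [   0    1    0    1    2    0   -2]
Fix exponent of X1 at 1, ℓ at 0, m at 0, X2 at 0, X3 at 0; solve each RREF row for its pivot's exponent:
  r0: exp(D) + (9)·1 = 0 ⇒ exp(D) = -9
  r1: exp(ρ) + (2)·1 = 0 ⇒ exp(ρ) = -2
Π_3 = D^-9 · ρ^-2 · X1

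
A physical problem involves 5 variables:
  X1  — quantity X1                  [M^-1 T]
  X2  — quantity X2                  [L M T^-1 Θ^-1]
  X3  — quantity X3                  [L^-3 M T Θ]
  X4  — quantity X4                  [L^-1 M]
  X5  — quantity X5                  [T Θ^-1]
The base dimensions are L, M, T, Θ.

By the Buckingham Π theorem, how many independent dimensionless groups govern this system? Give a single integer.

Write exponents as rows L,M,T,Θ / cols X1,X2,X3,X4,X5:
  L: [ 0  1 -3 -1  0]
  M: [-1  1  1  1  0]
  T: [ 1 -1  1  0  1]
  Θ: [ 0 -1  1  0 -1]
RREF → pivots at {X1,X2,X3} ⇒ r = 3
Π count = n − r = 5 − 3 = 2

2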